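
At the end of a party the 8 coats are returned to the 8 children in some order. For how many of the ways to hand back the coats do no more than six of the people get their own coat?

Sum C(8,i)·!(8-i) for i = 0..6:
  i=0: C(8,0)·!8 = 1·14833 = 14833
  i=1: C(8,1)·!7 = 8·1854 = 14832
  i=2: C(8,2)·!6 = 28·265 = 7420
  i=3: C(8,3)·!5 = 56·44 = 2464
  i=4: C(8,4)·!4 = 70·9 = 630
  i=5: C(8,5)·!3 = 56·2 = 112
  i=6: C(8,6)·!2 = 28·1 = 28
Total = 40319.

40319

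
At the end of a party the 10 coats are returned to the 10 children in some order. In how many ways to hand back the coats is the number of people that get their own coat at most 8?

Sum C(10,i)·!(10-i) for i = 0..8:
  i=0: C(10,0)·!10 = 1·1334961 = 1334961
  i=1: C(10,1)·!9 = 10·133496 = 1334960
  i=2: C(10,2)·!8 = 45·14833 = 667485
  i=3: C(10,3)·!7 = 120·1854 = 222480
  i=4: C(10,4)·!6 = 210·265 = 55650
  i=5: C(10,5)·!5 = 252·44 = 11088
  i=6: C(10,6)·!4 = 210·9 = 1890
  i=7: C(10,7)·!3 = 120·2 = 240
  i=8: C(10,8)·!2 = 45·1 = 45
Total = 3628799.

3628799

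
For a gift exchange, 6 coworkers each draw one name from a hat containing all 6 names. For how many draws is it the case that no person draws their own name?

Use !n = (n-1)(!(n-1) + !(n-2)).
!6 = 5·(44 + 9) = 5·53 = 265

265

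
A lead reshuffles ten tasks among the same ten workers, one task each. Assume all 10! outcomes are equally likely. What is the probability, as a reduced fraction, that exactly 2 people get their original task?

2119/11520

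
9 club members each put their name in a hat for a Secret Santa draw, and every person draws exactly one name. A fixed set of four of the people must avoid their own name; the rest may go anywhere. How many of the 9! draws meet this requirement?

Inclusion-exclusion on the 4 forbidden self-matches:
Σ_{j=0}^{4} (-1)^j C(4,j)(9-j)!
= C(4,0)·9! - C(4,1)·8! + C(4,2)·7! - C(4,3)·6! + C(4,4)·5!
= 362880 - 161280 + 30240 - 2880 + 120
= 229080

229080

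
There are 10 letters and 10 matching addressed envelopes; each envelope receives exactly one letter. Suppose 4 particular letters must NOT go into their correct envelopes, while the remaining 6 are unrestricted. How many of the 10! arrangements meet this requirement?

Let A_j be the event that the j-th constrained one is fixed. By inclusion-exclusion over the 4 events:
Σ_{j=0}^{4} (-1)^j C(4,j)(10-j)!
= C(4,0)·10! - C(4,1)·9! + C(4,2)·8! - C(4,3)·7! + C(4,4)·6!
= 3628800 - 1451520 + 241920 - 20160 + 720
= 2399760

2399760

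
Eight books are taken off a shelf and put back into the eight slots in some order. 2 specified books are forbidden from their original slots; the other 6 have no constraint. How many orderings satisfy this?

30960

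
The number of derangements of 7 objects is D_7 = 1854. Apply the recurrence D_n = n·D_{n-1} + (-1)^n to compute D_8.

14833

D_8 = 8·1854 + 1 = 14833.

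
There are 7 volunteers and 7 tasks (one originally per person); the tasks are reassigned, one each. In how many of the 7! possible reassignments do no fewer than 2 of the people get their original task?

1331

# with exactly i fixed is C(7,i)·!(7-i); sum over i=2..7:
  i=2: C(7,2)·!5 = 21·44 = 924
  i=3: C(7,3)·!4 = 35·9 = 315
  i=4: C(7,4)·!3 = 35·2 = 70
  i=5: C(7,5)·!2 = 21·1 = 21
  i=6: C(7,6)·!1 = 7·0 = 0
  i=7: C(7,7)·!0 = 1·1 = 1
Total = 1331.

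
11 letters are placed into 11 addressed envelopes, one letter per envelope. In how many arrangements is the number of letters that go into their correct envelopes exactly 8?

330

Choose which 8 of the 11 are fixed: C(11,8) = 165.
The remaining 3 must be deranged: !3 = 2.
Total: 165 × 2 = 330.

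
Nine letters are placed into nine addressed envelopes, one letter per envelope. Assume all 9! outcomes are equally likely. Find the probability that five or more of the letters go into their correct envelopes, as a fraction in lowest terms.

1339/362880

Favorable outcomes: Σ_{i≥5} C(9,i)·!(9-i) = 126·9 + 84·2 + 36·1 + 9·0 + 1·1 = 1339.
Total outcomes: 9! = 362880.
Probability = 1339/362880 = 1339/362880.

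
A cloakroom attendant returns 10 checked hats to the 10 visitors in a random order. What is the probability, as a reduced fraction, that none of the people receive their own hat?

Favorable outcomes: !10 = 1334961.
Total outcomes: 10! = 3628800.
Probability = 1334961/3628800 = 16481/44800.

16481/44800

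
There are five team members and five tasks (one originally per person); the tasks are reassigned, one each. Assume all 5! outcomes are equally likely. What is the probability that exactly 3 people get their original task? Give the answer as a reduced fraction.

1/12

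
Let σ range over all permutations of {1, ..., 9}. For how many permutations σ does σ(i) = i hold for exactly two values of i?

Pick the 2 fixed positions: C(9,2) = 36 ways.
The remaining 7 must be deranged: !7 = 1854.
Total: 36 × 1854 = 66744.

66744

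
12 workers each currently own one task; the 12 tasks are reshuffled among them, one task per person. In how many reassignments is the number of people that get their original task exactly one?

176214840

Pick the single fixed position: C(12,1) = 12 ways.
The other 11 form a derangement: !11 = 14684570.
Total: 12 × 14684570 = 176214840.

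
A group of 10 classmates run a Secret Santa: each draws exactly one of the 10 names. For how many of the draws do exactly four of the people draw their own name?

55650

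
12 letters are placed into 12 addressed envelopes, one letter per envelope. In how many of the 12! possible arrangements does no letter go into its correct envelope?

The number of derangements of 12 is !12 = Σ_{k=0}^{12} (-1)^k·12!/k!
= 12! - 12!/1! + 12!/2! - 12!/3! + 12!/4! - 12!/5! + 12!/6! - 12!/7! + 12!/8! - 12!/9! + 12!/10! - 12!/11! + 12!/12!
= 479001600 - 479001600 + 239500800 - 79833600 + 19958400 - 3991680 + 665280 - 95040 + 11880 - 1320 + 132 - 12 + 1
= 176214841

176214841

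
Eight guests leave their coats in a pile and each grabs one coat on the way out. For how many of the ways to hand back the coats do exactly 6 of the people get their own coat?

Choose which 6 of the 8 are fixed: C(8,6) = 28.
The remaining 2 must be deranged: !2 = 1.
Total: 28 × 1 = 28.

28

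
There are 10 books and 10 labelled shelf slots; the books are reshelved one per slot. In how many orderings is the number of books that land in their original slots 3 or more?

291394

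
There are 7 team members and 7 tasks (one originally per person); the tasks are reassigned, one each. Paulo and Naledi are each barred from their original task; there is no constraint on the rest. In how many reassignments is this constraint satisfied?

3720

Let A_j be the event that the j-th constrained one is fixed. By inclusion-exclusion over the 2 events:
Σ_{j=0}^{2} (-1)^j C(2,j)(7-j)!
= C(2,0)·7! - C(2,1)·6! + C(2,2)·5!
= 5040 - 1440 + 120
= 3720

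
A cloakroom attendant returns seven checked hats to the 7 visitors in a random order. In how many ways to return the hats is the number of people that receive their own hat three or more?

# with exactly i fixed is C(7,i)·!(7-i); sum over i=3..7:
  i=3: C(7,3)·!4 = 35·9 = 315
  i=4: C(7,4)·!3 = 35·2 = 70
  i=5: C(7,5)·!2 = 21·1 = 21
  i=6: C(7,6)·!1 = 7·0 = 0
  i=7: C(7,7)·!0 = 1·1 = 1
Total = 407.

407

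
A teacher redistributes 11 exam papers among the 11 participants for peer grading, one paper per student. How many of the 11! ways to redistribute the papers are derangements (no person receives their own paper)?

By inclusion-exclusion, !11 = Σ (-1)^k · 11!/k! for k=0..11
= 11! - 11!/1! + 11!/2! - 11!/3! + 11!/4! - 11!/5! + 11!/6! - 11!/7! + 11!/8! - 11!/9! + 11!/10! - 11!/11!
= 39916800 - 39916800 + 19958400 - 6652800 + 1663200 - 332640 + 55440 - 7920 + 990 - 110 + 11 - 1
= 14684570

14684570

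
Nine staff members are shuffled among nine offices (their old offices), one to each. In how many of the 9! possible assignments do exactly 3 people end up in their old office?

22260

Choose which 3 of the 9 are fixed: C(9,3) = 84.
The other 6 form a derangement: !6 = 265.
Total: 84 × 265 = 22260.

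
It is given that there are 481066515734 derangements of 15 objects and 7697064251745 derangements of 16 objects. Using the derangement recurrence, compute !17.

130850092279664

!17 = (17-1)·(!16 + !15) = 16·(7697064251745 + 481066515734) = 16·8178130767479 = 130850092279664.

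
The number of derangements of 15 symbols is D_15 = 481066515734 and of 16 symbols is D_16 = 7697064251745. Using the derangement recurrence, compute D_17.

130850092279664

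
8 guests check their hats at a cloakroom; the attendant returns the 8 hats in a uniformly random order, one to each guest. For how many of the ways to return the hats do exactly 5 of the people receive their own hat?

Choose which 5 of the 8 are fixed: C(8,5) = 56.
The remaining 3 must be deranged: !3 = 2.
Total: 56 × 2 = 112.

112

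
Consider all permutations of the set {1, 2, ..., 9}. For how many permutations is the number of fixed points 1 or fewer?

266993

# with exactly i fixed is C(9,i)·!(9-i); sum over i=0..1:
  i=0: C(9,0)·!9 = 1·133496 = 133496
  i=1: C(9,1)·!8 = 9·14833 = 133497
Total = 266993.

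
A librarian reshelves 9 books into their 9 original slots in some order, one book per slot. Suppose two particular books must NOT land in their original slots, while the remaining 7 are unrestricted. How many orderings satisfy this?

287280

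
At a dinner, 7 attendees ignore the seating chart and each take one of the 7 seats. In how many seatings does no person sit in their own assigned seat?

1854

Recurrence: !7 = 6·(!6 + !5).
!7 = 6·(265 + 44) = 6·309 = 1854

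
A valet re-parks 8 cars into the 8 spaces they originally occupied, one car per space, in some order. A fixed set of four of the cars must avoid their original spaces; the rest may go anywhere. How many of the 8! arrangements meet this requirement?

24024

Let A_j be the event that the j-th constrained one is fixed. By inclusion-exclusion over the 4 events:
Σ_{j=0}^{4} (-1)^j C(4,j)(8-j)!
= C(4,0)·8! - C(4,1)·7! + C(4,2)·6! - C(4,3)·5! + C(4,4)·4!
= 40320 - 20160 + 4320 - 480 + 24
= 24024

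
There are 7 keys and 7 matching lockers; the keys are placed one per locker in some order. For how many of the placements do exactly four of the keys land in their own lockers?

70

Choose which 4 of the 7 are fixed: C(7,4) = 35.
The other 3 form a derangement: !3 = 2.
Total: 35 × 2 = 70.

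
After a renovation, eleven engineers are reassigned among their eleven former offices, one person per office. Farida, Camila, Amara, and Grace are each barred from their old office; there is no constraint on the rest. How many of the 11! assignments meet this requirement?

27422640

Let A_j be the event that the j-th constrained one is fixed. By inclusion-exclusion over the 4 events:
Σ_{j=0}^{4} (-1)^j C(4,j)(11-j)!
= C(4,0)·11! - C(4,1)·10! + C(4,2)·9! - C(4,3)·8! + C(4,4)·7!
= 39916800 - 14515200 + 2177280 - 161280 + 5040
= 27422640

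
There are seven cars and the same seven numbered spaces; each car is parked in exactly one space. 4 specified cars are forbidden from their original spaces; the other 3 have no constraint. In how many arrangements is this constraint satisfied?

Inclusion-exclusion on the 4 forbidden self-matches:
Σ_{j=0}^{4} (-1)^j C(4,j)(7-j)!
= C(4,0)·7! - C(4,1)·6! + C(4,2)·5! - C(4,3)·4! + C(4,4)·3!
= 5040 - 2880 + 720 - 96 + 6
= 2790

2790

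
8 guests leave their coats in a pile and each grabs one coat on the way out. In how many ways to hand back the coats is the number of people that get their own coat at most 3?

# with exactly i fixed is C(8,i)·!(8-i); sum over i=0..3:
  i=0: C(8,0)·!8 = 1·14833 = 14833
  i=1: C(8,1)·!7 = 8·1854 = 14832
  i=2: C(8,2)·!6 = 28·265 = 7420
  i=3: C(8,3)·!5 = 56·44 = 2464
Total = 39549.

39549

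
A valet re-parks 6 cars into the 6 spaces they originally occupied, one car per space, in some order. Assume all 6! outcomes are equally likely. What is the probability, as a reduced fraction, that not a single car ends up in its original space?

53/144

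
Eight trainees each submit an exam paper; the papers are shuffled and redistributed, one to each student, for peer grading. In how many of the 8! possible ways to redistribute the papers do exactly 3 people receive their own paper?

Choose which 3 of the 8 are fixed: C(8,3) = 56.
The other 5 form a derangement: !5 = 44.
Total: 56 × 44 = 2464.

2464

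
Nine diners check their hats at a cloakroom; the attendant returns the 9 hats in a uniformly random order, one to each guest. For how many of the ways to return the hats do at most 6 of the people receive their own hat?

362843

# with exactly i fixed is C(9,i)·!(9-i); sum over i=0..6:
  i=0: C(9,0)·!9 = 1·133496 = 133496
  i=1: C(9,1)·!8 = 9·14833 = 133497
  i=2: C(9,2)·!7 = 36·1854 = 66744
  i=3: C(9,3)·!6 = 84·265 = 22260
  i=4: C(9,4)·!5 = 126·44 = 5544
  i=5: C(9,5)·!4 = 126·9 = 1134
  i=6: C(9,6)·!3 = 84·2 = 168
Total = 362843.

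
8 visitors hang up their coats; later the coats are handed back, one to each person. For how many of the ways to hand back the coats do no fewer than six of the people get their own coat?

29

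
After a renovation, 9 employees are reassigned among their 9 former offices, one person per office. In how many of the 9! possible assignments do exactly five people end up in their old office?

Pick the 5 fixed positions: C(9,5) = 126 ways.
The other 4 form a derangement: !4 = 9.
Total: 126 × 9 = 1134.

1134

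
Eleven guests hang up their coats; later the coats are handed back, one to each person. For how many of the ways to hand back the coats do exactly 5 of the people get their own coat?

Choose which 5 of the 11 are fixed: C(11,5) = 462.
The other 6 form a derangement: !6 = 265.
Total: 462 × 265 = 122430.

122430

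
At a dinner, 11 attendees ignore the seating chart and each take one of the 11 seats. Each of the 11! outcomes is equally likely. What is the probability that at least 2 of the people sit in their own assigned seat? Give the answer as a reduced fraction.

Favorable outcomes: Σ_{i≥2} C(11,i)·!(11-i) = 55·133496 + 165·14833 + 330·1854 + 462·265 + 462·44 + 330·9 + 165·2 + 55·1 + 11·0 + 1·1 = 10547659.
Total outcomes: 11! = 39916800.
Probability = 10547659/39916800 = 10547659/39916800.

10547659/39916800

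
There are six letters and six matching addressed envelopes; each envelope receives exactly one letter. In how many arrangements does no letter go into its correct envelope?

Use !n = (n-1)(!(n-1) + !(n-2)).
!6 = 5·(44 + 9) = 5·53 = 265

265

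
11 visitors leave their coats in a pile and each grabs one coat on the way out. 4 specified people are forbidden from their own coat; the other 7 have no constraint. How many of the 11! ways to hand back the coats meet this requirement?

Let A_j be the event that the j-th constrained one is fixed. By inclusion-exclusion over the 4 events:
Σ_{j=0}^{4} (-1)^j C(4,j)(11-j)!
= C(4,0)·11! - C(4,1)·10! + C(4,2)·9! - C(4,3)·8! + C(4,4)·7!
= 39916800 - 14515200 + 2177280 - 161280 + 5040
= 27422640

27422640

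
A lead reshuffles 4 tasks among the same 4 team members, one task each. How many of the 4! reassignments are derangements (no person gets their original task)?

9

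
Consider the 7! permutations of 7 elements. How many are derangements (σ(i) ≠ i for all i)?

Use !n = n·!(n-1) + (-1)^n.
!7 = 7·265 - 1 = 1854

1854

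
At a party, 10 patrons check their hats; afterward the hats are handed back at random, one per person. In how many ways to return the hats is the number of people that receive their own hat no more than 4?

3615536

# with exactly i fixed is C(10,i)·!(10-i); sum over i=0..4:
  i=0: C(10,0)·!10 = 1·1334961 = 1334961
  i=1: C(10,1)·!9 = 10·133496 = 1334960
  i=2: C(10,2)·!8 = 45·14833 = 667485
  i=3: C(10,3)·!7 = 120·1854 = 222480
  i=4: C(10,4)·!6 = 210·265 = 55650
Total = 3615536.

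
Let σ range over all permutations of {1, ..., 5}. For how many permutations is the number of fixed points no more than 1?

89

Sum C(5,i)·!(5-i) for i = 0..1:
  i=0: C(5,0)·!5 = 1·44 = 44
  i=1: C(5,1)·!4 = 5·9 = 45
Total = 89.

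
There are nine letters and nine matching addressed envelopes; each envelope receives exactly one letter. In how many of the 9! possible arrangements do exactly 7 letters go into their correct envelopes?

Choose which 7 of the 9 are fixed: C(9,7) = 36.
The other 2 form a derangement: !2 = 1.
Total: 36 × 1 = 36.

36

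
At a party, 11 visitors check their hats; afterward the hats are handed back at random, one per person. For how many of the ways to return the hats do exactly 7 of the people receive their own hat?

2970

Pick the 7 fixed positions: C(11,7) = 330 ways.
The remaining 4 must be deranged: !4 = 9.
Total: 330 × 9 = 2970.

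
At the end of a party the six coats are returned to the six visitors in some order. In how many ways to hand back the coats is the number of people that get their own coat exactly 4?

15

Pick the 4 fixed positions: C(6,4) = 15 ways.
The remaining 2 must be deranged: !2 = 1.
Total: 15 × 1 = 15.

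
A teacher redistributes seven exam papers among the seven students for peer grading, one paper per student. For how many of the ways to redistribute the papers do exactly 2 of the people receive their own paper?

Choose which 2 of the 7 are fixed: C(7,2) = 21.
The other 5 form a derangement: !5 = 44.
Total: 21 × 44 = 924.

924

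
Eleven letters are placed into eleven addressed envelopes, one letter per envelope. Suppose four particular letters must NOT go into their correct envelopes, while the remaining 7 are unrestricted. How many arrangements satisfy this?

Let A_j be the event that the j-th constrained one is fixed. By inclusion-exclusion over the 4 events:
Σ_{j=0}^{4} (-1)^j C(4,j)(11-j)!
= C(4,0)·11! - C(4,1)·10! + C(4,2)·9! - C(4,3)·8! + C(4,4)·7!
= 39916800 - 14515200 + 2177280 - 161280 + 5040
= 27422640

27422640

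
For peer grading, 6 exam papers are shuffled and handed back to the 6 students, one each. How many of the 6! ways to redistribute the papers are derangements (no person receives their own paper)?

By inclusion-exclusion, !6 = Σ (-1)^k · 6!/k! for k=0..6
= 6! - 6!/1! + 6!/2! - 6!/3! + 6!/4! - 6!/5! + 6!/6!
= 720 - 720 + 360 - 120 + 30 - 6 + 1
= 265

265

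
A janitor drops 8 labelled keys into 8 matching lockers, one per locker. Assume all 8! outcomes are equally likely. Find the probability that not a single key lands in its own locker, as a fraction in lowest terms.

Favorable outcomes: !8 = 14833.
Total outcomes: 8! = 40320.
Probability = 14833/40320 = 2119/5760.

2119/5760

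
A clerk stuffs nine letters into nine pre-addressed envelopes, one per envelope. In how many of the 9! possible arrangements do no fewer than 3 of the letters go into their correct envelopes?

# with exactly i fixed is C(9,i)·!(9-i); sum over i=3..9:
  i=3: C(9,3)·!6 = 84·265 = 22260
  i=4: C(9,4)·!5 = 126·44 = 5544
  i=5: C(9,5)·!4 = 126·9 = 1134
  i=6: C(9,6)·!3 = 84·2 = 168
  i=7: C(9,7)·!2 = 36·1 = 36
  i=8: C(9,8)·!1 = 9·0 = 0
  i=9: C(9,9)·!0 = 1·1 = 1
Total = 29143.

29143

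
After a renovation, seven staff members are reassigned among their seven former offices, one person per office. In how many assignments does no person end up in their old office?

1854

The subfactorial !7 = [7!/e] (nearest integer).
7! = 5040, and 5040/e ≈ 1854.11, so !7 = 1854.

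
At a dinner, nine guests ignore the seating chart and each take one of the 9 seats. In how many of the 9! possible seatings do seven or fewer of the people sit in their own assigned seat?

Sum C(9,i)·!(9-i) for i = 0..7:
  i=0: C(9,0)·!9 = 1·133496 = 133496
  i=1: C(9,1)·!8 = 9·14833 = 133497
  i=2: C(9,2)·!7 = 36·1854 = 66744
  i=3: C(9,3)·!6 = 84·265 = 22260
  i=4: C(9,4)·!5 = 126·44 = 5544
  i=5: C(9,5)·!4 = 126·9 = 1134
  i=6: C(9,6)·!3 = 84·2 = 168
  i=7: C(9,7)·!2 = 36·1 = 36
Total = 362879.

362879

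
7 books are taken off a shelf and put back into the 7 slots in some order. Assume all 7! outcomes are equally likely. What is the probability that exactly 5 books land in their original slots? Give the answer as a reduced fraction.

Favorable outcomes: C(7,5)·!2 = 21·1 = 21.
Total outcomes: 7! = 5040.
Probability = 21/5040 = 1/240.

1/240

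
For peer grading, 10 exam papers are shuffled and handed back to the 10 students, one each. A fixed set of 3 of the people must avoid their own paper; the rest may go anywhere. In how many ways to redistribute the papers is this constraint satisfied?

2656080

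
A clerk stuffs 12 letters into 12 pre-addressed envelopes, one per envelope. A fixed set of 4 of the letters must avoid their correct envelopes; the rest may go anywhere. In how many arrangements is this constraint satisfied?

Let A_j be the event that the j-th constrained one is fixed. By inclusion-exclusion over the 4 events:
Σ_{j=0}^{4} (-1)^j C(4,j)(12-j)!
= C(4,0)·12! - C(4,1)·11! + C(4,2)·10! - C(4,3)·9! + C(4,4)·8!
= 479001600 - 159667200 + 21772800 - 1451520 + 40320
= 339696000

339696000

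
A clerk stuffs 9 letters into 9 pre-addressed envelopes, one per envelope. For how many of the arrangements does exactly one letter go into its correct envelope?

133497

Choose which one of the 9 is fixed: C(9,1) = 9.
The remaining 8 must be deranged: !8 = 14833.
Total: 9 × 14833 = 133497.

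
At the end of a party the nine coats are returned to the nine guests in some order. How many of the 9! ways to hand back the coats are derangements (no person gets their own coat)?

By inclusion-exclusion, !9 = Σ (-1)^k · 9!/k! for k=0..9
= 9! - 9!/1! + 9!/2! - 9!/3! + 9!/4! - 9!/5! + 9!/6! - 9!/7! + 9!/8! - 9!/9!
= 362880 - 362880 + 181440 - 60480 + 15120 - 3024 + 504 - 72 + 9 - 1
= 133496

133496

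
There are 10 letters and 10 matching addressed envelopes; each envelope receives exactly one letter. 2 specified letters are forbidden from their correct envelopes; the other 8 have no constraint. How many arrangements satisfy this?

2943360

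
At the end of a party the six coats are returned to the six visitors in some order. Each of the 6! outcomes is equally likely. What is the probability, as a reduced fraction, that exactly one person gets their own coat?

11/30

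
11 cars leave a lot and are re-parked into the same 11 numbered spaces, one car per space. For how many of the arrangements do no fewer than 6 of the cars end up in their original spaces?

23684

Sum C(11,i)·!(11-i) for i = 6..11:
  i=6: C(11,6)·!5 = 462·44 = 20328
  i=7: C(11,7)·!4 = 330·9 = 2970
  i=8: C(11,8)·!3 = 165·2 = 330
  i=9: C(11,9)·!2 = 55·1 = 55
  i=10: C(11,10)·!1 = 11·0 = 0
  i=11: C(11,11)·!0 = 1·1 = 1
Total = 23684.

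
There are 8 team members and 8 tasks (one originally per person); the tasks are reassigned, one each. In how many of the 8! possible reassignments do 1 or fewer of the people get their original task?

29665

Sum C(8,i)·!(8-i) for i = 0..1:
  i=0: C(8,0)·!8 = 1·14833 = 14833
  i=1: C(8,1)·!7 = 8·1854 = 14832
Total = 29665.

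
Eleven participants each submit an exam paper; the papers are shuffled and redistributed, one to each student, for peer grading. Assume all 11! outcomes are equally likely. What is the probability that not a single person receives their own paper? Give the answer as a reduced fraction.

1468457/3991680

Favorable outcomes: !11 = 14684570.
Total outcomes: 11! = 39916800.
Probability = 14684570/39916800 = 1468457/3991680.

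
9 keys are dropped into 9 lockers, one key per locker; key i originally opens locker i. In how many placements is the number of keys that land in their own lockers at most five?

362675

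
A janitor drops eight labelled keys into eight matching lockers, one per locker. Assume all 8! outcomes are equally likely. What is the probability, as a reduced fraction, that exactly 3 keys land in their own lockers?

Favorable outcomes: C(8,3)·!5 = 56·44 = 2464.
Total outcomes: 8! = 40320.
Probability = 2464/40320 = 11/180.

11/180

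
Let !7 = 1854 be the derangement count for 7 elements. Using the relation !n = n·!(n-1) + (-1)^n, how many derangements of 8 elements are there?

14833

!8 = 8·1854 + 1 = 14833.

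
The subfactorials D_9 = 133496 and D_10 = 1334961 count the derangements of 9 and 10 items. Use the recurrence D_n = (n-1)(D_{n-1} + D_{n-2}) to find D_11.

D_11 = (11-1)·(D_10 + D_9) = 10·(1334961 + 133496) = 10·1468457 = 14684570.

14684570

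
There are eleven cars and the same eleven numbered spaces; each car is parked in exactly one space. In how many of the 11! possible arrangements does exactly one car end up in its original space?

Choose which one of the 11 is fixed: C(11,1) = 11.
The other 10 form a derangement: !10 = 1334961.
Total: 11 × 1334961 = 14684571.

14684571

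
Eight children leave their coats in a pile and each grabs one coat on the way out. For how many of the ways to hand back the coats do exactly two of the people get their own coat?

Choose which 2 of the 8 are fixed: C(8,2) = 28.
The other 6 form a derangement: !6 = 265.
Total: 28 × 265 = 7420.

7420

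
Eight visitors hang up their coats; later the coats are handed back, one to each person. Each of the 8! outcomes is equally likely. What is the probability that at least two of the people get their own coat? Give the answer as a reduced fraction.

2131/8064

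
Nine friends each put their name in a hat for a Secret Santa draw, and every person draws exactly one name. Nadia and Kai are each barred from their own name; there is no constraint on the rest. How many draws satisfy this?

287280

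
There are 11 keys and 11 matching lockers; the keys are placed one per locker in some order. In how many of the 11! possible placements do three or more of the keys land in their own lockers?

Sum C(11,i)·!(11-i) for i = 3..11:
  i=3: C(11,3)·!8 = 165·14833 = 2447445
  i=4: C(11,4)·!7 = 330·1854 = 611820
  i=5: C(11,5)·!6 = 462·265 = 122430
  i=6: C(11,6)·!5 = 462·44 = 20328
  i=7: C(11,7)·!4 = 330·9 = 2970
  i=8: C(11,8)·!3 = 165·2 = 330
  i=9: C(11,9)·!2 = 55·1 = 55
  i=10: C(11,10)·!1 = 11·0 = 0
  i=11: C(11,11)·!0 = 1·1 = 1
Total = 3205379.

3205379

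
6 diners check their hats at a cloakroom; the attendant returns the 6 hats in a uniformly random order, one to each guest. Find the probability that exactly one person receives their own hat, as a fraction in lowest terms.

11/30

Favorable outcomes: C(6,1)·!5 = 6·44 = 264.
Total outcomes: 6! = 720.
Probability = 264/720 = 11/30.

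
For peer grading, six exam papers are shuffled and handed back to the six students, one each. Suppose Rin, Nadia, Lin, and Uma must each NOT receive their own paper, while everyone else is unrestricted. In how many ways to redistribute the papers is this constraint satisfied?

362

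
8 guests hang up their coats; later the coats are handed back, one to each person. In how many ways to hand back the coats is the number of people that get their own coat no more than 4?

40179

# with exactly i fixed is C(8,i)·!(8-i); sum over i=0..4:
  i=0: C(8,0)·!8 = 1·14833 = 14833
  i=1: C(8,1)·!7 = 8·1854 = 14832
  i=2: C(8,2)·!6 = 28·265 = 7420
  i=3: C(8,3)·!5 = 56·44 = 2464
  i=4: C(8,4)·!4 = 70·9 = 630
Total = 40179.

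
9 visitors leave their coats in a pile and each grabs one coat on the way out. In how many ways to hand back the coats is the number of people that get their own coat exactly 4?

5544

Pick the 4 fixed positions: C(9,4) = 126 ways.
The other 5 form a derangement: !5 = 44.
Total: 126 × 44 = 5544.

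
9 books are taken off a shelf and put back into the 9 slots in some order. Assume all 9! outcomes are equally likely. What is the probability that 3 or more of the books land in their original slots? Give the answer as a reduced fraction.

Favorable outcomes: Σ_{i≥3} C(9,i)·!(9-i) = 84·265 + 126·44 + 126·9 + 84·2 + 36·1 + 9·0 + 1·1 = 29143.
Total outcomes: 9! = 362880.
Probability = 29143/362880 = 29143/362880.

29143/362880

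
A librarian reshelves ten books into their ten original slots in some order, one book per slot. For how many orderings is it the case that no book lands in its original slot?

1334961

The number of derangements of 10 is !10 = Σ_{k=0}^{10} (-1)^k·10!/k!
= 10! - 10!/1! + 10!/2! - 10!/3! + 10!/4! - 10!/5! + 10!/6! - 10!/7! + 10!/8! - 10!/9! + 10!/10!
= 3628800 - 3628800 + 1814400 - 604800 + 151200 - 30240 + 5040 - 720 + 90 - 10 + 1
= 1334961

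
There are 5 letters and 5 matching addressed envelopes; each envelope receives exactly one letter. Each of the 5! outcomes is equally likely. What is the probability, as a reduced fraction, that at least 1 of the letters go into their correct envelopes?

Favorable outcomes: Σ_{i≥1} C(5,i)·!(5-i) = 5·9 + 10·2 + 10·1 + 5·0 + 1·1 = 76.
Total outcomes: 5! = 120.
Probability = 76/120 = 19/30.

19/30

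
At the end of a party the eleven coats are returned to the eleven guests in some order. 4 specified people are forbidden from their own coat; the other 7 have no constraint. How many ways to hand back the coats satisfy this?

27422640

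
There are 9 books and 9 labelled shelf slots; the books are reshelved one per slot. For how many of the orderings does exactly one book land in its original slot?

Pick the single fixed position: C(9,1) = 9 ways.
The remaining 8 must be deranged: !8 = 14833.
Total: 9 × 14833 = 133497.

133497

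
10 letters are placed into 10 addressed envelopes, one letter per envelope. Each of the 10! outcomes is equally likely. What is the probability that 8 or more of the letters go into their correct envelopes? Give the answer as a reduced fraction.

23/1814400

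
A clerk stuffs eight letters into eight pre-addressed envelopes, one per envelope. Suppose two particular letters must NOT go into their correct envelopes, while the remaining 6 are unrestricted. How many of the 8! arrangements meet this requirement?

Let A_j be the event that the j-th constrained one is fixed. By inclusion-exclusion over the 2 events:
Σ_{j=0}^{2} (-1)^j C(2,j)(8-j)!
= C(2,0)·8! - C(2,1)·7! + C(2,2)·6!
= 40320 - 10080 + 720
= 30960

30960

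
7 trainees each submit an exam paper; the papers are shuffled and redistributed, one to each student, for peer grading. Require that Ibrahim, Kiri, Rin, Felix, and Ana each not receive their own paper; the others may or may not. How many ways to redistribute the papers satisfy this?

2428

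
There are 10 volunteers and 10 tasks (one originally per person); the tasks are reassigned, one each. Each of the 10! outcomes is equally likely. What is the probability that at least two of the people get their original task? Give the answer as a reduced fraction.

958879/3628800

Favorable outcomes: Σ_{i≥2} C(10,i)·!(10-i) = 45·14833 + 120·1854 + 210·265 + 252·44 + 210·9 + 120·2 + 45·1 + 10·0 + 1·1 = 958879.
Total outcomes: 10! = 3628800.
Probability = 958879/3628800 = 958879/3628800.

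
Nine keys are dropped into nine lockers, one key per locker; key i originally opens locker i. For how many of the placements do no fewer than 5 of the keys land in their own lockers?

# with exactly i fixed is C(9,i)·!(9-i); sum over i=5..9:
  i=5: C(9,5)·!4 = 126·9 = 1134
  i=6: C(9,6)·!3 = 84·2 = 168
  i=7: C(9,7)·!2 = 36·1 = 36
  i=8: C(9,8)·!1 = 9·0 = 0
  i=9: C(9,9)·!0 = 1·1 = 1
Total = 1339.

1339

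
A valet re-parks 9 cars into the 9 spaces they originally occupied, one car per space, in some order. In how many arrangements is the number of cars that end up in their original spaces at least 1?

229384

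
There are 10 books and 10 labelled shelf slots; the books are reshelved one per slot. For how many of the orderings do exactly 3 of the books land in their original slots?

Pick the 3 fixed positions: C(10,3) = 120 ways.
The other 7 form a derangement: !7 = 1854.
Total: 120 × 1854 = 222480.

222480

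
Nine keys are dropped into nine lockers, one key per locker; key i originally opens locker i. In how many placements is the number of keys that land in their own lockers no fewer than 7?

37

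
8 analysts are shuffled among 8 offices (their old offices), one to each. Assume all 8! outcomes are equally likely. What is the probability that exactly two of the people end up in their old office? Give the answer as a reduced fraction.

53/288

Favorable outcomes: C(8,2)·!6 = 28·265 = 7420.
Total outcomes: 8! = 40320.
Probability = 7420/40320 = 53/288.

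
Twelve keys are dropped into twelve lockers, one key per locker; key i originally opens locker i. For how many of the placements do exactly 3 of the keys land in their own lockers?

Pick the 3 fixed positions: C(12,3) = 220 ways.
The remaining 9 must be deranged: !9 = 133496.
Total: 220 × 133496 = 29369120.

29369120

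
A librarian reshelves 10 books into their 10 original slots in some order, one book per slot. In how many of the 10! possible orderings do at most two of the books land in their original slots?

# with exactly i fixed is C(10,i)·!(10-i); sum over i=0..2:
  i=0: C(10,0)·!10 = 1·1334961 = 1334961
  i=1: C(10,1)·!9 = 10·133496 = 1334960
  i=2: C(10,2)·!8 = 45·14833 = 667485
Total = 3337406.

3337406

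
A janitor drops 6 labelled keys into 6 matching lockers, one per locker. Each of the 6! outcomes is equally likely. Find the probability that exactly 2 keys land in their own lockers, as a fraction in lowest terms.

3/16

Favorable outcomes: C(6,2)·!4 = 15·9 = 135.
Total outcomes: 6! = 720.
Probability = 135/720 = 3/16.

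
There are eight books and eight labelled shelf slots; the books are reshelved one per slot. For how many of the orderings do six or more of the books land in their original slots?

29

# with exactly i fixed is C(8,i)·!(8-i); sum over i=6..8:
  i=6: C(8,6)·!2 = 28·1 = 28
  i=7: C(8,7)·!1 = 8·0 = 0
  i=8: C(8,8)·!0 = 1·1 = 1
Total = 29.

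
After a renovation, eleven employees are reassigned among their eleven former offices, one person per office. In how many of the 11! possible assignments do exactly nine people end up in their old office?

Choose which 9 of the 11 are fixed: C(11,9) = 55.
The remaining 2 must be deranged: !2 = 1.
Total: 55 × 1 = 55.

55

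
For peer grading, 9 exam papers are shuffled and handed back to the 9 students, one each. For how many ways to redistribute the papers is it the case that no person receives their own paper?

By inclusion-exclusion, !9 = Σ (-1)^k · 9!/k! for k=0..9
= 9! - 9!/1! + 9!/2! - 9!/3! + 9!/4! - 9!/5! + 9!/6! - 9!/7! + 9!/8! - 9!/9!
= 362880 - 362880 + 181440 - 60480 + 15120 - 3024 + 504 - 72 + 9 - 1
= 133496

133496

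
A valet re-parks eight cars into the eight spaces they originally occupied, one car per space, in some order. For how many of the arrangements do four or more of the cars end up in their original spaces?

771

# with exactly i fixed is C(8,i)·!(8-i); sum over i=4..8:
  i=4: C(8,4)·!4 = 70·9 = 630
  i=5: C(8,5)·!3 = 56·2 = 112
  i=6: C(8,6)·!2 = 28·1 = 28
  i=7: C(8,7)·!1 = 8·0 = 0
  i=8: C(8,8)·!0 = 1·1 = 1
Total = 771.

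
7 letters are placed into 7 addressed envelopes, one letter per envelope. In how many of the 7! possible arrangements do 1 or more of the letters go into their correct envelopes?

3186

Sum C(7,i)·!(7-i) for i = 1..7:
  i=1: C(7,1)·!6 = 7·265 = 1855
  i=2: C(7,2)·!5 = 21·44 = 924
  i=3: C(7,3)·!4 = 35·9 = 315
  i=4: C(7,4)·!3 = 35·2 = 70
  i=5: C(7,5)·!2 = 21·1 = 21
  i=6: C(7,6)·!1 = 7·0 = 0
  i=7: C(7,7)·!0 = 1·1 = 1
Total = 3186.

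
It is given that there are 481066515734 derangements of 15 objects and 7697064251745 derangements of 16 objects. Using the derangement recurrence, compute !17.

130850092279664

!17 = (17-1)·(!16 + !15) = 16·(7697064251745 + 481066515734) = 16·8178130767479 = 130850092279664.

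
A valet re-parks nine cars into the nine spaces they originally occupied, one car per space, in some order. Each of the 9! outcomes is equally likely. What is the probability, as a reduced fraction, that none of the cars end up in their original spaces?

16687/45360

Favorable outcomes: !9 = 133496.
Total outcomes: 9! = 362880.
Probability = 133496/362880 = 16687/45360.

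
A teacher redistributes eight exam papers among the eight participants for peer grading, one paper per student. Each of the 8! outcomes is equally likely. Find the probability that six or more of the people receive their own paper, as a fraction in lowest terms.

29/40320

Favorable outcomes: Σ_{i≥6} C(8,i)·!(8-i) = 28·1 + 8·0 + 1·1 = 29.
Total outcomes: 8! = 40320.
Probability = 29/40320 = 29/40320.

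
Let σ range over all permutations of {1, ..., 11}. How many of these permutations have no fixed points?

The subfactorial !11 = [11!/e] (nearest integer).
11! = 39916800, and 39916800/e ≈ 14684570.08, so !11 = 14684570.

14684570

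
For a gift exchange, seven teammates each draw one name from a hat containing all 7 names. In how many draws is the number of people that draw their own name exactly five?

21

Pick the 5 fixed positions: C(7,5) = 21 ways.
The remaining 2 must be deranged: !2 = 1.
Total: 21 × 1 = 21.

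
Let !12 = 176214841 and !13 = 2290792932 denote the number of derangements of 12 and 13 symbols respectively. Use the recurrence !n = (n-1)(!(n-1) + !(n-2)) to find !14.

!14 = (14-1)·(!13 + !12) = 13·(2290792932 + 176214841) = 13·2467007773 = 32071101049.

32071101049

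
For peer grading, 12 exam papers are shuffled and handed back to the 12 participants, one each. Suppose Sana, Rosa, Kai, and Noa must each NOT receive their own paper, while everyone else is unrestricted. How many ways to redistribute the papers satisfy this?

339696000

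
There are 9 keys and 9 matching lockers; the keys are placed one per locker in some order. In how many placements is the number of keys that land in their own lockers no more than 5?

# with exactly i fixed is C(9,i)·!(9-i); sum over i=0..5:
  i=0: C(9,0)·!9 = 1·133496 = 133496
  i=1: C(9,1)·!8 = 9·14833 = 133497
  i=2: C(9,2)·!7 = 36·1854 = 66744
  i=3: C(9,3)·!6 = 84·265 = 22260
  i=4: C(9,4)·!5 = 126·44 = 5544
  i=5: C(9,5)·!4 = 126·9 = 1134
Total = 362675.

362675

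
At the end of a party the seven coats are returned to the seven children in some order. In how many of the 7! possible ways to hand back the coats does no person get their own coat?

1854

By inclusion-exclusion, !7 = Σ (-1)^k · 7!/k! for k=0..7
= 7! - 7!/1! + 7!/2! - 7!/3! + 7!/4! - 7!/5! + 7!/6! - 7!/7!
= 5040 - 5040 + 2520 - 840 + 210 - 42 + 7 - 1
= 1854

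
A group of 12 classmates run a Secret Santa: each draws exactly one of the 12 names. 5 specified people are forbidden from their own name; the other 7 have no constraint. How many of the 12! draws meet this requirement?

312273360

Let A_j be the event that the j-th constrained one is fixed. By inclusion-exclusion over the 5 events:
Σ_{j=0}^{5} (-1)^j C(5,j)(12-j)!
= C(5,0)·12! - C(5,1)·11! + C(5,2)·10! - C(5,3)·9! + C(5,4)·8! - C(5,5)·7!
= 479001600 - 199584000 + 36288000 - 3628800 + 201600 - 5040
= 312273360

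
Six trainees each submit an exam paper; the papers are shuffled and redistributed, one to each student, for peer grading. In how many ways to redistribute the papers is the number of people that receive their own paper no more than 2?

664

Sum C(6,i)·!(6-i) for i = 0..2:
  i=0: C(6,0)·!6 = 1·265 = 265
  i=1: C(6,1)·!5 = 6·44 = 264
  i=2: C(6,2)·!4 = 15·9 = 135
Total = 664.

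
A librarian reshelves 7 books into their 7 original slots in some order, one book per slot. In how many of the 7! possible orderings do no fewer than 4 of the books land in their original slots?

Sum C(7,i)·!(7-i) for i = 4..7:
  i=4: C(7,4)·!3 = 35·2 = 70
  i=5: C(7,5)·!2 = 21·1 = 21
  i=6: C(7,6)·!1 = 7·0 = 0
  i=7: C(7,7)·!0 = 1·1 = 1
Total = 92.

92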